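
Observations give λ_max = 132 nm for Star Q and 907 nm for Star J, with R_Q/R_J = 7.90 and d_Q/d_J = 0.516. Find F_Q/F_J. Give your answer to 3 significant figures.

5.23×10^5

Wien's law: T_Q/T_J = λ_J/λ_Q = 907/132 = 6.871.
L_Q/L_J = (R_Q/R_J)²(T_Q/T_J)⁴ = (7.90)²(6.871)⁴ = 1.391×10^5.
F_Q/F_J = (L_Q/L_J)/(d_Q/d_J)² = 1.391×10^5/(0.516)² = 5.225×10^5.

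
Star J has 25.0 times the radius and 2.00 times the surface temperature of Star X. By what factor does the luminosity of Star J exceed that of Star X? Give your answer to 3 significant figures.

1.00×10^4

From the Stefan–Boltzmann law, L ∝ R²T⁴, so
L_J/L_X = (R_J/R_X)² (T_J/T_X)⁴ = (25.0)² × (2.00)⁴ = 625.0 × 16.00 = 1.000×10^4.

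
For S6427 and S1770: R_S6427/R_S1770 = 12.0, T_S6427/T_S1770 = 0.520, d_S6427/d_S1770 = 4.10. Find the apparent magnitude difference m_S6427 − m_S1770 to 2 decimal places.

0.51

L_S6427/L_S1770 = (12.0)²(0.520)⁴ = 10.53.
F_S6427/F_S1770 = (L_S6427/L_S1770)/(d_S6427/d_S1770)² = 10.53/16.81 = 0.6263.
m_S6427 − m_S1770 = −2.5 log₁₀(0.6263) = 0.51.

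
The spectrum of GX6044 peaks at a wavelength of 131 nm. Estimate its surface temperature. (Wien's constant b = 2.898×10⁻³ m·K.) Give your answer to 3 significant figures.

T = b/λ_max = 2.898×10⁻³ / (131×10⁻⁹) = 2.212×10^4 K.

2.21×10^4 K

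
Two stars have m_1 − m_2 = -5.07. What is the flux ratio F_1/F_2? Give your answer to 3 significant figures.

F_1/F_2 = 10^(−(m_1 − m_2)/2.5) = 10^(5.07/2.5) = 10^2.028 = 106.7.

107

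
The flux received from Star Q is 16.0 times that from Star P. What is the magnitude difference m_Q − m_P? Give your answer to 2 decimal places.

-3.01

m_Q − m_P = −2.5 log₁₀(F_Q/F_P) = −2.5 log₁₀(16.0) = −2.5 × (1.204) = -3.010.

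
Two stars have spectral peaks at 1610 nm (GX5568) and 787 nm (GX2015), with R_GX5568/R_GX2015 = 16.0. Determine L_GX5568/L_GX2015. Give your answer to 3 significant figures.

14.6

Wien's law gives T ∝ 1/λ_max, so T_GX5568/T_GX2015 = λ_GX2015/λ_GX5568 = 787/1610 = 0.4888.
Then L ∝ R²T⁴ gives L_GX5568/L_GX2015 = (16.0)² × (0.4888)⁴ = 256.0 × 0.05709 = 14.62.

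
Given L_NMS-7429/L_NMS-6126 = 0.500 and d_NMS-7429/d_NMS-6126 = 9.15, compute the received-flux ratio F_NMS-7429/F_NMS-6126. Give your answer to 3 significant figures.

F = L/(4πd²), so F_NMS-7429/F_NMS-6126 = (L_NMS-7429/L_NMS-6126) / (d_NMS-7429/d_NMS-6126)²
= 0.500 / (9.15)² = 0.500 / 83.72 = 0.005972.

0.00597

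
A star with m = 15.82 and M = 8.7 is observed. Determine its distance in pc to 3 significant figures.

265 pc

m − M = 5 log₁₀(d/10 pc)
15.82 − (8.7) = 7.12 = 5 log₁₀(d/10)
d = 10 × 10^(7.12/5) = 10 × 10^1.424 = 265.5 pc.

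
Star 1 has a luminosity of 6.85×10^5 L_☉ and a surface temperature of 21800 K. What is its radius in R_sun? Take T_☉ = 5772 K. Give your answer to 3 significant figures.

R/R_☉ = √(L/L_☉) / (T/T_☉)² = √(6.85×10^5) / (3.777)²
       = 827.6 / 14.26 = 58.02.

58.0 R_sun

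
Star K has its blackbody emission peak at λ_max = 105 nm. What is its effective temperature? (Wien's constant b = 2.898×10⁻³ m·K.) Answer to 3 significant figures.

T = b/λ_max = 2.898×10⁻³ / (105×10⁻⁹) = 2.760×10^4 K.

2.76×10^4 K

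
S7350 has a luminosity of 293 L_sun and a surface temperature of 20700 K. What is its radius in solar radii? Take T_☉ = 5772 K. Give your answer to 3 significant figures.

1.33 solar radii

R/R_☉ = √(L/L_☉) / (T/T_☉)² = √(293) / (3.586)²
       = 17.12 / 12.86 = 1.331.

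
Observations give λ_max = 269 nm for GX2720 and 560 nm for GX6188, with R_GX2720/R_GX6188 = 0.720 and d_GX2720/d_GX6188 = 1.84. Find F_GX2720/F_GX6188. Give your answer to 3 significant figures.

Wien's law: T_GX2720/T_GX6188 = λ_GX6188/λ_GX2720 = 560/269 = 2.082.
L_GX2720/L_GX6188 = (R_GX2720/R_GX6188)²(T_GX2720/T_GX6188)⁴ = (0.720)²(2.082)⁴ = 9.737.
F_GX2720/F_GX6188 = (L_GX2720/L_GX6188)/(d_GX2720/d_GX6188)² = 9.737/(1.84)² = 2.876.

2.88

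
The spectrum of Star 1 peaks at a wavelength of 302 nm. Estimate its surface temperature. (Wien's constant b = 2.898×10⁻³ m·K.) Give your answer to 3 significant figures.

9.60×10^3 K

T = b/λ_max = 2.898×10⁻³ / (302×10⁻⁹) = 9596 K.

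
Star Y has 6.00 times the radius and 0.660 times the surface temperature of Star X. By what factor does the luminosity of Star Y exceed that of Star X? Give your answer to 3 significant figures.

From the Stefan–Boltzmann law, L ∝ R²T⁴, so
L_Y/L_X = (R_Y/R_X)² (T_Y/T_X)⁴ = (6.00)² × (0.660)⁴ = 36.00 × 0.1897 = 6.831.

6.83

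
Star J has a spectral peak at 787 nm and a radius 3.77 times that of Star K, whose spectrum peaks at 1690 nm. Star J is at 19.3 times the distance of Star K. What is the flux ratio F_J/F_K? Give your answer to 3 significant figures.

Wien's law: T_J/T_K = λ_K/λ_J = 1690/787 = 2.147.
L_J/L_K = (R_J/R_K)²(T_J/T_K)⁴ = (3.77)²(2.147)⁴ = 302.2.
F_J/F_K = (L_J/L_K)/(d_J/d_K)² = 302.2/(19.3)² = 0.8114.

0.811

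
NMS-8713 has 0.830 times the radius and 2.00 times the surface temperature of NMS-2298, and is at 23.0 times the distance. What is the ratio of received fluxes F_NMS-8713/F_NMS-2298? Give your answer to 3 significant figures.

L_NMS-8713/L_NMS-2298 = (R_NMS-8713/R_NMS-2298)²(T_NMS-8713/T_NMS-2298)⁴ = (0.830)² × (2.00)⁴ = 11.02.
F_NMS-8713/F_NMS-2298 = (L_NMS-8713/L_NMS-2298)/(d_NMS-8713/d_NMS-2298)² = 11.02 / (23.0)² = 0.02084.

0.0208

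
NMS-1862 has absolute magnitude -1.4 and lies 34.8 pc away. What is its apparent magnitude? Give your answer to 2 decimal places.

m = M + 5 log₁₀(d/10 pc) = -1.4 + 5 log₁₀(34.8/10)
  = -1.4 + 5 × 0.542 = -1.4 + 2.71 = 1.31.

1.31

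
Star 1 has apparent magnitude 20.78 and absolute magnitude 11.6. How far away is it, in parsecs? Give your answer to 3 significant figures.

685 pc

m − M = 5 log₁₀(d/10 pc)
20.78 − (11.6) = 9.18 = 5 log₁₀(d/10)
d = 10 × 10^(9.18/5) = 10 × 10^1.836 = 685.5 pc.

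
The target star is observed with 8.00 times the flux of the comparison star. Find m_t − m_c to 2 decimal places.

-2.26

m_t − m_c = −2.5 log₁₀(F_t/F_c) = −2.5 log₁₀(8.00) = −2.5 × (0.903) = -2.258.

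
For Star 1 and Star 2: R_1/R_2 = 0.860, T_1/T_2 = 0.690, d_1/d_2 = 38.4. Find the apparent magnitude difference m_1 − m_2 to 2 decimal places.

9.86

L_1/L_2 = (0.860)²(0.690)⁴ = 0.1676.
F_1/F_2 = (L_1/L_2)/(d_1/d_2)² = 0.1676/1475 = 1.137×10^-4.
m_1 − m_2 = −2.5 log₁₀(1.137×10^-4) = 9.86.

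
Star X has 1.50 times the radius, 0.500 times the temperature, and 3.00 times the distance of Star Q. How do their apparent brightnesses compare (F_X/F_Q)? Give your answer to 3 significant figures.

L_X/L_Q = (R_X/R_Q)²(T_X/T_Q)⁴ = (1.50)² × (0.500)⁴ = 0.1406.
F_X/F_Q = (L_X/L_Q)/(d_X/d_Q)² = 0.1406 / (3.00)² = 0.01562.

0.0156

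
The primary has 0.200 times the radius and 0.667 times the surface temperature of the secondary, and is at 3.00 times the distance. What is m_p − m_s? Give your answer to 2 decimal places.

7.64

L_p/L_s = (0.200)²(0.667)⁴ = 0.007917.
F_p/F_s = (L_p/L_s)/(d_p/d_s)² = 0.007917/9.000 = 8.797×10^-4.
m_p − m_s = −2.5 log₁₀(8.797×10^-4) = 7.64.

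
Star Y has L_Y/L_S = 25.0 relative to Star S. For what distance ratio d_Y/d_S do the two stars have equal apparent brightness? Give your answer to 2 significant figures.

5.0

Equal flux requires L_Y/d_Y² = L_S/d_S², so d_Y/d_S = √(L_Y/L_S)
= √(25.0) = 5.000.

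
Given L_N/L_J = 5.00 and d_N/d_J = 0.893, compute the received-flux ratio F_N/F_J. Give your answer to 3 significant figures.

6.27

F = L/(4πd²), so F_N/F_J = (L_N/L_J) / (d_N/d_J)²
= 5.00 / (0.893)² = 5.00 / 0.7974 = 6.270.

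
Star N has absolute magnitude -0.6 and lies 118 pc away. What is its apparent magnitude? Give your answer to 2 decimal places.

m = M + 5 log₁₀(d/10 pc) = -0.6 + 5 log₁₀(118/10)
  = -0.6 + 5 × 1.072 = -0.6 + 5.36 = 4.76.

4.76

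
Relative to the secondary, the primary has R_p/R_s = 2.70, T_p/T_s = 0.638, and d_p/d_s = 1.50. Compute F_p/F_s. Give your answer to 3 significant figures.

0.537

L_p/L_s = (R_p/R_s)²(T_p/T_s)⁴ = (2.70)² × (0.638)⁴ = 1.208.
F_p/F_s = (L_p/L_s)/(d_p/d_s)² = 1.208 / (1.50)² = 0.5368.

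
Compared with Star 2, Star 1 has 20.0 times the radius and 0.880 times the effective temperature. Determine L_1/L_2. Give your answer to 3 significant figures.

From the Stefan–Boltzmann law, L ∝ R²T⁴, so
L_1/L_2 = (R_1/R_2)² (T_1/T_2)⁴ = (20.0)² × (0.880)⁴ = 400.0 × 0.5997 = 239.9.

240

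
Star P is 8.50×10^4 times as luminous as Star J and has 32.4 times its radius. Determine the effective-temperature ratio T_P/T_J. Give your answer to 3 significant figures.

3.00

L ∝ R²T⁴ gives T ∝ (L/R²)^(1/4), so
T_P/T_J = (8.50×10^4 / 32.4²)^(1/4) = (80.97)^(1/4) = 3.000.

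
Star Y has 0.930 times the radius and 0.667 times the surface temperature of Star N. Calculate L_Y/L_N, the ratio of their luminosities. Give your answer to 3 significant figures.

From the Stefan–Boltzmann law, L ∝ R²T⁴, so
L_Y/L_N = (R_Y/R_N)² (T_Y/T_N)⁴ = (0.930)² × (0.667)⁴ = 0.8649 × 0.1979 = 0.1712.

0.171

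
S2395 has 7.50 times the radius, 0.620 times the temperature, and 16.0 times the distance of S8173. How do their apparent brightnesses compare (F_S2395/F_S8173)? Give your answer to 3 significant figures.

L_S2395/L_S8173 = (R_S2395/R_S8173)²(T_S2395/T_S8173)⁴ = (7.50)² × (0.620)⁴ = 8.312.
F_S2395/F_S8173 = (L_S2395/L_S8173)/(d_S2395/d_S8173)² = 8.312 / (16.0)² = 0.03247.

0.0325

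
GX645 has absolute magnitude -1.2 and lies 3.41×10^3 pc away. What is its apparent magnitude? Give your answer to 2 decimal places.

m = M + 5 log₁₀(d/10 pc) = -1.2 + 5 log₁₀(3.41×10^3/10)
  = -1.2 + 5 × 2.533 = -1.2 + 12.66 = 11.46.

11.46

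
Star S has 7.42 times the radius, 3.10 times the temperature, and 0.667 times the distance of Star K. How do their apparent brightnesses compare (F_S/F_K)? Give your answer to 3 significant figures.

L_S/L_K = (R_S/R_K)²(T_S/T_K)⁴ = (7.42)² × (3.10)⁴ = 5085.
F_S/F_K = (L_S/L_K)/(d_S/d_K)² = 5085 / (0.667)² = 1.143×10^4.

1.14×10^4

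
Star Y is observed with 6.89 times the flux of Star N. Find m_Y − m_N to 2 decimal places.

m_Y − m_N = −2.5 log₁₀(F_Y/F_N) = −2.5 log₁₀(6.89) = −2.5 × (0.838) = -2.096.

-2.10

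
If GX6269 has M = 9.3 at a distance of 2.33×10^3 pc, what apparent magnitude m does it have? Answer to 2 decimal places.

21.14

m = M + 5 log₁₀(d/10 pc) = 9.3 + 5 log₁₀(2.33×10^3/10)
  = 9.3 + 5 × 2.367 = 9.3 + 11.84 = 21.14.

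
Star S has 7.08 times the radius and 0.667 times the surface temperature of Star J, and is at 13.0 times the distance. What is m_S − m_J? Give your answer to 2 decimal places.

L_S/L_J = (7.08)²(0.667)⁴ = 9.921.
F_S/F_J = (L_S/L_J)/(d_S/d_J)² = 9.921/169.0 = 0.05871.
m_S − m_J = −2.5 log₁₀(0.05871) = 3.08.

3.08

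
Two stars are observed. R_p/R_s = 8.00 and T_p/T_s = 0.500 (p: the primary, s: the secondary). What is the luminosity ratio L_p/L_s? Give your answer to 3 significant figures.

From the Stefan–Boltzmann law, L ∝ R²T⁴, so
L_p/L_s = (R_p/R_s)² (T_p/T_s)⁴ = (8.00)² × (0.500)⁴ = 64.00 × 0.06250 = 4.000.

4.00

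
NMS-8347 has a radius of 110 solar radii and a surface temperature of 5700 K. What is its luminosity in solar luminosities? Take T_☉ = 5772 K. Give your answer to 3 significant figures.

L/L_☉ = (R/R_☉)² (T/T_☉)⁴ = (110)² × (5700/5772)⁴
       = 1.210×10^4 × (0.9875)⁴ = 1.210×10^4 × 0.9510 = 1.151×10^4.

1.15×10^4 solar luminosities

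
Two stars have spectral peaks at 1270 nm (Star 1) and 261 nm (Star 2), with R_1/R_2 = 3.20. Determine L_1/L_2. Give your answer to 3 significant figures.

0.0183

Wien's law gives T ∝ 1/λ_max, so T_1/T_2 = λ_2/λ_1 = 261/1270 = 0.2055.
Then L ∝ R²T⁴ gives L_1/L_2 = (3.20)² × (0.2055)⁴ = 10.24 × 0.001784 = 0.01827.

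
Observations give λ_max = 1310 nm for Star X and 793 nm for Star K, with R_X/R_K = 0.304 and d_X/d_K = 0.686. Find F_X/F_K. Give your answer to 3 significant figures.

Wien's law: T_X/T_K = λ_K/λ_X = 793/1310 = 0.6053.
L_X/L_K = (R_X/R_K)²(T_X/T_K)⁴ = (0.304)²(0.6053)⁴ = 0.01241.
F_X/F_K = (L_X/L_K)/(d_X/d_K)² = 0.01241/(0.686)² = 0.02637.

0.0264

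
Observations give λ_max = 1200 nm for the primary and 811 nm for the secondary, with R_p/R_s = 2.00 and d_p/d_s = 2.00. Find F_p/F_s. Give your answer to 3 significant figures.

Wien's law: T_p/T_s = λ_s/λ_p = 811/1200 = 0.6758.
L_p/L_s = (R_p/R_s)²(T_p/T_s)⁴ = (2.00)²(0.6758)⁴ = 0.8345.
F_p/F_s = (L_p/L_s)/(d_p/d_s)² = 0.8345/(2.00)² = 0.2086.

0.209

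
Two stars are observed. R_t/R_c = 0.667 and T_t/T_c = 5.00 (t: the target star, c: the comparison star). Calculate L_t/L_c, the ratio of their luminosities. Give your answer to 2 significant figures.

From the Stefan–Boltzmann law, L ∝ R²T⁴, so
L_t/L_c = (R_t/R_c)² (T_t/T_c)⁴ = (0.667)² × (5.00)⁴ = 0.4449 × 625.0 = 278.1.

2.8×10^2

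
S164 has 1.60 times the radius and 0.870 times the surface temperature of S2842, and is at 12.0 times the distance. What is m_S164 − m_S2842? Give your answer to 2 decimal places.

L_S164/L_S2842 = (1.60)²(0.870)⁴ = 1.467.
F_S164/F_S2842 = (L_S164/L_S2842)/(d_S164/d_S2842)² = 1.467/144.0 = 0.01018.
m_S164 − m_S2842 = −2.5 log₁₀(0.01018) = 4.98.

4.98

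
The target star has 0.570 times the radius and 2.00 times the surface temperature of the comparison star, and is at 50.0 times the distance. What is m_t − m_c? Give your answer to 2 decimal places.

L_t/L_c = (0.570)²(2.00)⁴ = 5.198.
F_t/F_c = (L_t/L_c)/(d_t/d_c)² = 5.198/2500 = 0.002079.
m_t − m_c = −2.5 log₁₀(0.002079) = 6.71.

6.71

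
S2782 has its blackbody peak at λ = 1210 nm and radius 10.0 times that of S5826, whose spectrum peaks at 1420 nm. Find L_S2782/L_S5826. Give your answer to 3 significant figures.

Wien's law gives T ∝ 1/λ_max, so T_S2782/T_S5826 = λ_S5826/λ_S2782 = 1420/1210 = 1.174.
Then L ∝ R²T⁴ gives L_S2782/L_S5826 = (10.0)² × (1.174)⁴ = 100.0 × 1.897 = 189.7.

190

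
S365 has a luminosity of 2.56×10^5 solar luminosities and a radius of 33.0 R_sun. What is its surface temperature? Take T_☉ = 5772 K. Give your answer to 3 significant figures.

2.26×10^4 K

T/T_☉ = (L/L_☉)^(1/4) / (R/R_☉)^(1/2)
T = 5772 × (2.56×10^5)^(1/4) / √(33.0) = 5772 × 22.49 / 5.745 = 2.260×10^4 K.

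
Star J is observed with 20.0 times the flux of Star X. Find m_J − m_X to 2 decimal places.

-3.25

m_J − m_X = −2.5 log₁₀(F_J/F_X) = −2.5 log₁₀(20.0) = −2.5 × (1.301) = -3.253.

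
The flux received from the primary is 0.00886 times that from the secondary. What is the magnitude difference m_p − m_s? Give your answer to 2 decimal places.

m_p − m_s = −2.5 log₁₀(F_p/F_s) = −2.5 log₁₀(0.00886) = −2.5 × (-2.053) = 5.131.

5.13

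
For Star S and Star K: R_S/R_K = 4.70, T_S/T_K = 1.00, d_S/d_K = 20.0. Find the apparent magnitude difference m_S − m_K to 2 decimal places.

3.14

L_S/L_K = (4.70)²(1.00)⁴ = 22.09.
F_S/F_K = (L_S/L_K)/(d_S/d_K)² = 22.09/400.0 = 0.05523.
m_S − m_K = −2.5 log₁₀(0.05523) = 3.14.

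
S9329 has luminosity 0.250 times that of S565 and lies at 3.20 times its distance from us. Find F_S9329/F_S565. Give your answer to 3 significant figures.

0.0244

F = L/(4πd²), so F_S9329/F_S565 = (L_S9329/L_S565) / (d_S9329/d_S565)²
= 0.250 / (3.20)² = 0.250 / 10.24 = 0.02441.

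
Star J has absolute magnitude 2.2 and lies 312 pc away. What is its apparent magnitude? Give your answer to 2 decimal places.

9.67

m = M + 5 log₁₀(d/10 pc) = 2.2 + 5 log₁₀(312/10)
  = 2.2 + 5 × 1.494 = 2.2 + 7.47 = 9.67.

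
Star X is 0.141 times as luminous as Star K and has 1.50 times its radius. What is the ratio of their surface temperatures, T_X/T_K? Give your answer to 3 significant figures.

L ∝ R²T⁴ gives T ∝ (L/R²)^(1/4), so
T_X/T_K = (0.141 / 1.50²)^(1/4) = (0.06267)^(1/4) = 0.5003.

0.500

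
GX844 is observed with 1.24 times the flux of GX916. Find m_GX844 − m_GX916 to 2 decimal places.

-0.23

m_GX844 − m_GX916 = −2.5 log₁₀(F_GX844/F_GX916) = −2.5 log₁₀(1.24) = −2.5 × (0.093) = -0.234.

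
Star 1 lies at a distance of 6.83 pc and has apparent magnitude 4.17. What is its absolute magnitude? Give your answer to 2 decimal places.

5.00

M = m − 5 log₁₀(d/10 pc) = 4.17 − 5 log₁₀(6.83/10)
  = 4.17 − 5 × -0.166 = 4.17 − -0.83 = 5.00.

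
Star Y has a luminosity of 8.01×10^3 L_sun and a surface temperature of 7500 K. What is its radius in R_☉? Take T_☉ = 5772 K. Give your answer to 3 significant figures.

R/R_☉ = √(L/L_☉) / (T/T_☉)² = √(8.01×10^3) / (1.299)²
       = 89.50 / 1.688 = 53.01.

53.0 R_☉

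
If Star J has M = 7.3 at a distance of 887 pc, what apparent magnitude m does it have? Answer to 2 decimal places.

17.04

m = M + 5 log₁₀(d/10 pc) = 7.3 + 5 log₁₀(887/10)
  = 7.3 + 5 × 1.948 = 7.3 + 9.74 = 17.04.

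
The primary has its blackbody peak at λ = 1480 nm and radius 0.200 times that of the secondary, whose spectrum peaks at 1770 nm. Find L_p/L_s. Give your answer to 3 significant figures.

Wien's law gives T ∝ 1/λ_max, so T_p/T_s = λ_s/λ_p = 1770/1480 = 1.196.
Then L ∝ R²T⁴ gives L_p/L_s = (0.200)² × (1.196)⁴ = 0.04000 × 2.046 = 0.08183.

0.0818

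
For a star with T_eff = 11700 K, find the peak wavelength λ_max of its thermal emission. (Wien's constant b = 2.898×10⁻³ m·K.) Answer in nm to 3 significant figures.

248 nm

λ_max = b/T = 2.898×10⁻³ / 11700 = 2.48×10^-7 m = 247.7 nm.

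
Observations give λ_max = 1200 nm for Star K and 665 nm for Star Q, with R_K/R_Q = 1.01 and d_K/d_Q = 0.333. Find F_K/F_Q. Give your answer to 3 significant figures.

0.868

Wien's law: T_K/T_Q = λ_Q/λ_K = 665/1200 = 0.5542.
L_K/L_Q = (R_K/R_Q)²(T_K/T_Q)⁴ = (1.01)²(0.5542)⁴ = 0.09621.
F_K/F_Q = (L_K/L_Q)/(d_K/d_Q)² = 0.09621/(0.333)² = 0.8676.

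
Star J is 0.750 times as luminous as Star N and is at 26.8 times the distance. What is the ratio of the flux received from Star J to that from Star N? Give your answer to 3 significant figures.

F = L/(4πd²), so F_J/F_N = (L_J/L_N) / (d_J/d_N)²
= 0.750 / (26.8)² = 0.750 / 718.2 = 0.001044.

0.00104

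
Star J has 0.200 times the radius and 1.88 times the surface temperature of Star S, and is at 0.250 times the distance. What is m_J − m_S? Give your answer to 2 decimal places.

L_J/L_S = (0.200)²(1.88)⁴ = 0.4997.
F_J/F_S = (L_J/L_S)/(d_J/d_S)² = 0.4997/0.06250 = 7.995.
m_J − m_S = −2.5 log₁₀(7.995) = -2.26.

-2.26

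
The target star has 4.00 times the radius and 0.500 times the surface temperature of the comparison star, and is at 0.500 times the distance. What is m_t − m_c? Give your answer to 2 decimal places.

L_t/L_c = (4.00)²(0.500)⁴ = 1.000.
F_t/F_c = (L_t/L_c)/(d_t/d_c)² = 1.000/0.2500 = 4.000.
m_t − m_c = −2.5 log₁₀(4.000) = -1.51.

-1.51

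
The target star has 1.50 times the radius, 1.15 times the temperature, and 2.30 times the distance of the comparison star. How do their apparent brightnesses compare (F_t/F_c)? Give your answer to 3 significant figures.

L_t/L_c = (R_t/R_c)²(T_t/T_c)⁴ = (1.50)² × (1.15)⁴ = 3.935.
F_t/F_c = (L_t/L_c)/(d_t/d_c)² = 3.935 / (2.30)² = 0.7439.

0.744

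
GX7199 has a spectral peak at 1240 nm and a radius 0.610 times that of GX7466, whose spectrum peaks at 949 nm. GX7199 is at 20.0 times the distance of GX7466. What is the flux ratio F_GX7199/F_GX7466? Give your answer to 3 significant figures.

3.19×10^-4

Wien's law: T_GX7199/T_GX7466 = λ_GX7466/λ_GX7199 = 949/1240 = 0.7653.
L_GX7199/L_GX7466 = (R_GX7199/R_GX7466)²(T_GX7199/T_GX7466)⁴ = (0.610)²(0.7653)⁴ = 0.1277.
F_GX7199/F_GX7466 = (L_GX7199/L_GX7466)/(d_GX7199/d_GX7466)² = 0.1277/(20.0)² = 3.191×10^-4.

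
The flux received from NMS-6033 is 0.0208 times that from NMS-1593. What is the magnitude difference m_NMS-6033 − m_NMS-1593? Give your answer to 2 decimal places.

m_NMS-6033 − m_NMS-1593 = −2.5 log₁₀(F_NMS-6033/F_NMS-1593) = −2.5 log₁₀(0.0208) = −2.5 × (-1.682) = 4.205.

4.20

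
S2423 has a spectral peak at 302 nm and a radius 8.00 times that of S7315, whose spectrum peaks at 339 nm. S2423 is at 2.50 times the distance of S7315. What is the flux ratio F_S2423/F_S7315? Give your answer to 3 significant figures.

Wien's law: T_S2423/T_S7315 = λ_S7315/λ_S2423 = 339/302 = 1.123.
L_S2423/L_S7315 = (R_S2423/R_S7315)²(T_S2423/T_S7315)⁴ = (8.00)²(1.123)⁴ = 101.6.
F_S2423/F_S7315 = (L_S2423/L_S7315)/(d_S2423/d_S7315)² = 101.6/(2.50)² = 16.26.

16.3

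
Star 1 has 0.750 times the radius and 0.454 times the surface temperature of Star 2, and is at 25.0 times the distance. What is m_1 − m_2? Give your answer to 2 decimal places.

11.04

L_1/L_2 = (0.750)²(0.454)⁴ = 0.02390.
F_1/F_2 = (L_1/L_2)/(d_1/d_2)² = 0.02390/625.0 = 3.824×10^-5.
m_1 − m_2 = −2.5 log₁₀(3.824×10^-5) = 11.04.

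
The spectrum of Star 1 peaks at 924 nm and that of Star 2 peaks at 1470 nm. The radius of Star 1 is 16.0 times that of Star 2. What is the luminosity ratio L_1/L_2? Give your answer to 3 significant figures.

Wien's law gives T ∝ 1/λ_max, so T_1/T_2 = λ_2/λ_1 = 1470/924 = 1.591.
Then L ∝ R²T⁴ gives L_1/L_2 = (16.0)² × (1.591)⁴ = 256.0 × 6.406 = 1640.

1.64×10^3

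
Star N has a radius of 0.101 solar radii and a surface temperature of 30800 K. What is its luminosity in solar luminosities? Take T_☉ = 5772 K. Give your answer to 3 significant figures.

8.27 solar luminosities

L/L_☉ = (R/R_☉)² (T/T_☉)⁴ = (0.101)² × (30800/5772)⁴
       = 0.01020 × (5.336)⁴ = 0.01020 × 810.8 = 8.271.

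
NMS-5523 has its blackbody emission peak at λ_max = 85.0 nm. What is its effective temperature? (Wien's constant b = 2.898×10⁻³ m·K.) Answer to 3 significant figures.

T = b/λ_max = 2.898×10⁻³ / (85.0×10⁻⁹) = 3.409×10^4 K.

3.41×10^4 K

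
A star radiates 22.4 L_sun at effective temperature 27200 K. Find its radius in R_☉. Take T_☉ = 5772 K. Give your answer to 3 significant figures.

0.213 R_☉

R/R_☉ = √(L/L_☉) / (T/T_☉)² = √(22.4) / (4.712)²
       = 4.733 / 22.21 = 0.2131.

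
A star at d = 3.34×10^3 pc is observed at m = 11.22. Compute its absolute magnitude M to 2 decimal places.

-1.40

M = m − 5 log₁₀(d/10 pc) = 11.22 − 5 log₁₀(3.34×10^3/10)
  = 11.22 − 5 × 2.524 = 11.22 − 12.62 = -1.40.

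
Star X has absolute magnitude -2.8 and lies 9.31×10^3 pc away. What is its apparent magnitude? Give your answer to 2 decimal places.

12.04

m = M + 5 log₁₀(d/10 pc) = -2.8 + 5 log₁₀(9.31×10^3/10)
  = -2.8 + 5 × 2.969 = -2.8 + 14.84 = 12.04.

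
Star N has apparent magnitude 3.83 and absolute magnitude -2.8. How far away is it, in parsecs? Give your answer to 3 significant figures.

212 pc

m − M = 5 log₁₀(d/10 pc)
3.83 − (-2.8) = 6.63 = 5 log₁₀(d/10)
d = 10 × 10^(6.63/5) = 10 × 10^1.326 = 211.8 pc.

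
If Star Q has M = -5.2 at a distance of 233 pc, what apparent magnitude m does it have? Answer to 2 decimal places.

m = M + 5 log₁₀(d/10 pc) = -5.2 + 5 log₁₀(233/10)
  = -5.2 + 5 × 1.367 = -5.2 + 6.84 = 1.64.

1.64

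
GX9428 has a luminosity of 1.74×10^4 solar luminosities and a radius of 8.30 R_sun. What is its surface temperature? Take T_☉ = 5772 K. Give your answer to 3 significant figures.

2.30×10^4 K

T/T_☉ = (L/L_☉)^(1/4) / (R/R_☉)^(1/2)
T = 5772 × (1.74×10^4)^(1/4) / √(8.30) = 5772 × 11.49 / 2.881 = 2.301×10^4 K.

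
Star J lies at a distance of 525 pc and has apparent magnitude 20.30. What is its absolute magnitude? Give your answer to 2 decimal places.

11.70

M = m − 5 log₁₀(d/10 pc) = 20.30 − 5 log₁₀(525/10)
  = 20.30 − 5 × 1.720 = 20.30 − 8.60 = 11.70.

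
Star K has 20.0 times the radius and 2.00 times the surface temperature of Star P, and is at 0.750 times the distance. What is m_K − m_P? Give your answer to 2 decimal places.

-10.14

L_K/L_P = (20.0)²(2.00)⁴ = 6400.
F_K/F_P = (L_K/L_P)/(d_K/d_P)² = 6400/0.5625 = 1.138×10^4.
m_K − m_P = −2.5 log₁₀(1.138×10^4) = -10.14.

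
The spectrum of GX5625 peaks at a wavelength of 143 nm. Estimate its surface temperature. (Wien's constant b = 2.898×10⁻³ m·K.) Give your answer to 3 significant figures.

2.03×10^4 K

T = b/λ_max = 2.898×10⁻³ / (143×10⁻⁹) = 2.027×10^4 K.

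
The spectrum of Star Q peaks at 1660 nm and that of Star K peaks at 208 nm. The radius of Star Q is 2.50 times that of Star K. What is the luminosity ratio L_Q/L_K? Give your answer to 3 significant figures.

0.00154

Wien's law gives T ∝ 1/λ_max, so T_Q/T_K = λ_K/λ_Q = 208/1660 = 0.1253.
Then L ∝ R²T⁴ gives L_Q/L_K = (2.50)² × (0.1253)⁴ = 6.250 × 2.465×10^-4 = 0.001541.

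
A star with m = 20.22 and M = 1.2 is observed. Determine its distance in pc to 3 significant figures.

6.37×10^4 pc

m − M = 5 log₁₀(d/10 pc)
20.22 − (1.2) = 19.02 = 5 log₁₀(d/10)
d = 10 × 10^(19.02/5) = 10 × 10^3.804 = 6.368×10^4 pc.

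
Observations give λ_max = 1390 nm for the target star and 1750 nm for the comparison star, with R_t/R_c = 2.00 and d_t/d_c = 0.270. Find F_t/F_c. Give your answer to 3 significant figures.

Wien's law: T_t/T_c = λ_c/λ_t = 1750/1390 = 1.259.
L_t/L_c = (R_t/R_c)²(T_t/T_c)⁴ = (2.00)²(1.259)⁴ = 10.05.
F_t/F_c = (L_t/L_c)/(d_t/d_c)² = 10.05/(0.270)² = 137.9.

138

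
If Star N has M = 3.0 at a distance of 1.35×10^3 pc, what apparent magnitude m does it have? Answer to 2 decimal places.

13.65

m = M + 5 log₁₀(d/10 pc) = 3.0 + 5 log₁₀(1.35×10^3/10)
  = 3.0 + 5 × 2.130 = 3.0 + 10.65 = 13.65.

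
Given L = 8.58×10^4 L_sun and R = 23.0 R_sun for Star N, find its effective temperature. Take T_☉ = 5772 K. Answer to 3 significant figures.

T/T_☉ = (L/L_☉)^(1/4) / (R/R_☉)^(1/2)
T = 5772 × (8.58×10^4)^(1/4) / √(23.0) = 5772 × 17.11 / 4.796 = 2.060×10^4 K.

2.06×10^4 K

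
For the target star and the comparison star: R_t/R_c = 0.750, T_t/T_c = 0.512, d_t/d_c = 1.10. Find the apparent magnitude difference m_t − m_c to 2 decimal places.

L_t/L_c = (0.750)²(0.512)⁴ = 0.03865.
F_t/F_c = (L_t/L_c)/(d_t/d_c)² = 0.03865/1.210 = 0.03195.
m_t − m_c = −2.5 log₁₀(0.03195) = 3.74.

3.74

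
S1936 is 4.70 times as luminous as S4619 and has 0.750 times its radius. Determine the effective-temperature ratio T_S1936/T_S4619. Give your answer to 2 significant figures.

1.7

L ∝ R²T⁴ gives T ∝ (L/R²)^(1/4), so
T_S1936/T_S4619 = (4.70 / 0.750²)^(1/4) = (8.356)^(1/4) = 1.700.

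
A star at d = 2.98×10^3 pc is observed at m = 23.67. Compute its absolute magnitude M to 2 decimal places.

M = m − 5 log₁₀(d/10 pc) = 23.67 − 5 log₁₀(2.98×10^3/10)
  = 23.67 − 5 × 2.474 = 23.67 − 12.37 = 11.30.

11.30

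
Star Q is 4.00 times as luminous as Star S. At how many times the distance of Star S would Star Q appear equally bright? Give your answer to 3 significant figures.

Equal flux requires L_Q/d_Q² = L_S/d_S², so d_Q/d_S = √(L_Q/L_S)
= √(4.00) = 2.000.

2.00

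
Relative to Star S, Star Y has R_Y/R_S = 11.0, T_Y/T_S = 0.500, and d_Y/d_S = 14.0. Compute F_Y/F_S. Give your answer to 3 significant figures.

L_Y/L_S = (R_Y/R_S)²(T_Y/T_S)⁴ = (11.0)² × (0.500)⁴ = 7.562.
F_Y/F_S = (L_Y/L_S)/(d_Y/d_S)² = 7.562 / (14.0)² = 0.03858.

0.0386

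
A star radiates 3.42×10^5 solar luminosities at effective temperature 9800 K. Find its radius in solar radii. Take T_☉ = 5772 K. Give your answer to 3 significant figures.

R/R_☉ = √(L/L_☉) / (T/T_☉)² = √(3.42×10^5) / (1.698)²
       = 584.8 / 2.883 = 202.9.

203 solar radii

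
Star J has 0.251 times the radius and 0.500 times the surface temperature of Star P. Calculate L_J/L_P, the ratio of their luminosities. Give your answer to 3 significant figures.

0.00394

From the Stefan–Boltzmann law, L ∝ R²T⁴, so
L_J/L_P = (R_J/R_P)² (T_J/T_P)⁴ = (0.251)² × (0.500)⁴ = 0.06300 × 0.06250 = 0.003938.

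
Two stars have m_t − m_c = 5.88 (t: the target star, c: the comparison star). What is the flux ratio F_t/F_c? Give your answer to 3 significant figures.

0.00445

F_t/F_c = 10^(−(m_t − m_c)/2.5) = 10^(-5.88/2.5) = 10^-2.352 = 0.004446.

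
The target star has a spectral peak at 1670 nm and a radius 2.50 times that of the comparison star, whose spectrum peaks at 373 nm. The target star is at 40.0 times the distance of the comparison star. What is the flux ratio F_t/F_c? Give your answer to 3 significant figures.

Wien's law: T_t/T_c = λ_c/λ_t = 373/1670 = 0.2234.
L_t/L_c = (R_t/R_c)²(T_t/T_c)⁴ = (2.50)²(0.2234)⁴ = 0.01555.
F_t/F_c = (L_t/L_c)/(d_t/d_c)² = 0.01555/(40.0)² = 9.721×10^-6.

9.72×10^-6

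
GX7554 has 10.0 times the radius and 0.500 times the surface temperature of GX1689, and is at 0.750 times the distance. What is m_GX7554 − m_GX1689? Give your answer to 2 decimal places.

-2.61

L_GX7554/L_GX1689 = (10.0)²(0.500)⁴ = 6.250.
F_GX7554/F_GX1689 = (L_GX7554/L_GX1689)/(d_GX7554/d_GX1689)² = 6.250/0.5625 = 11.11.
m_GX7554 − m_GX1689 = −2.5 log₁₀(11.11) = -2.61.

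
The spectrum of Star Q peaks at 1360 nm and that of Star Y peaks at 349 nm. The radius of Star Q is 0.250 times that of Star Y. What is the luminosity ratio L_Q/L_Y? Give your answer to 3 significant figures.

Wien's law gives T ∝ 1/λ_max, so T_Q/T_Y = λ_Y/λ_Q = 349/1360 = 0.2566.
Then L ∝ R²T⁴ gives L_Q/L_Y = (0.250)² × (0.2566)⁴ = 0.06250 × 0.004337 = 2.710×10^-4.

2.71×10^-4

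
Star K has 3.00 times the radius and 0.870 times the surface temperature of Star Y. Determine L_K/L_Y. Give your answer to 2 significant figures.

From the Stefan–Boltzmann law, L ∝ R²T⁴, so
L_K/L_Y = (R_K/R_Y)² (T_K/T_Y)⁴ = (3.00)² × (0.870)⁴ = 9.000 × 0.5729 = 5.156.

5.2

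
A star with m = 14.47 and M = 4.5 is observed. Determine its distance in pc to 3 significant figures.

m − M = 5 log₁₀(d/10 pc)
14.47 − (4.5) = 9.97 = 5 log₁₀(d/10)
d = 10 × 10^(9.97/5) = 10 × 10^1.994 = 986.3 pc.

986 pc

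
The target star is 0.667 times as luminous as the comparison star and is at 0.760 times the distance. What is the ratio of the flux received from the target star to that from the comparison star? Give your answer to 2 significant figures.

F = L/(4πd²), so F_t/F_c = (L_t/L_c) / (d_t/d_c)²
= 0.667 / (0.760)² = 0.667 / 0.5776 = 1.155.

1.2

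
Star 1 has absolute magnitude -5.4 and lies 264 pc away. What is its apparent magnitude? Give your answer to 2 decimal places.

1.71

m = M + 5 log₁₀(d/10 pc) = -5.4 + 5 log₁₀(264/10)
  = -5.4 + 5 × 1.422 = -5.4 + 7.11 = 1.71.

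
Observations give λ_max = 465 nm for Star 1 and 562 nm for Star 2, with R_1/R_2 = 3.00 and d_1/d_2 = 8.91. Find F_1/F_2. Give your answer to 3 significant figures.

0.242

Wien's law: T_1/T_2 = λ_2/λ_1 = 562/465 = 1.209.
L_1/L_2 = (R_1/R_2)²(T_1/T_2)⁴ = (3.00)²(1.209)⁴ = 19.20.
F_1/F_2 = (L_1/L_2)/(d_1/d_2)² = 19.20/(8.91)² = 0.2419.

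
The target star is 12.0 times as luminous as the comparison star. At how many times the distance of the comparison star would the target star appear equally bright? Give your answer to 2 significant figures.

Equal flux requires L_t/d_t² = L_c/d_c², so d_t/d_c = √(L_t/L_c)
= √(12.0) = 3.464.

3.5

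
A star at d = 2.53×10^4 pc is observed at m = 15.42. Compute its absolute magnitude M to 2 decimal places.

M = m − 5 log₁₀(d/10 pc) = 15.42 − 5 log₁₀(2.53×10^4/10)
  = 15.42 − 5 × 3.403 = 15.42 − 17.02 = -1.60.

-1.60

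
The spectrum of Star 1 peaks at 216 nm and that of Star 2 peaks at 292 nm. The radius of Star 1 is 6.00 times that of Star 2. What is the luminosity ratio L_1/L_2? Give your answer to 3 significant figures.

120

Wien's law gives T ∝ 1/λ_max, so T_1/T_2 = λ_2/λ_1 = 292/216 = 1.352.
Then L ∝ R²T⁴ gives L_1/L_2 = (6.00)² × (1.352)⁴ = 36.00 × 3.340 = 120.2.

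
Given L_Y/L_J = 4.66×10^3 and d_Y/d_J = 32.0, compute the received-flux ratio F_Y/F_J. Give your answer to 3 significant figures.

F = L/(4πd²), so F_Y/F_J = (L_Y/L_J) / (d_Y/d_J)²
= 4.66×10^3 / (32.0)² = 4.66×10^3 / 1024 = 4.551.

4.55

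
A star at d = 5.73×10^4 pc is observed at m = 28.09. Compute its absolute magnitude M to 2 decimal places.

M = m − 5 log₁₀(d/10 pc) = 28.09 − 5 log₁₀(5.73×10^4/10)
  = 28.09 − 5 × 3.758 = 28.09 − 18.79 = 9.30.

9.30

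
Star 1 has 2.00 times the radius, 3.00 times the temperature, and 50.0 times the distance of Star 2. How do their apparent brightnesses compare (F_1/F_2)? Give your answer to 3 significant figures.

0.130

L_1/L_2 = (R_1/R_2)²(T_1/T_2)⁴ = (2.00)² × (3.00)⁴ = 324.0.
F_1/F_2 = (L_1/L_2)/(d_1/d_2)² = 324.0 / (50.0)² = 0.1296.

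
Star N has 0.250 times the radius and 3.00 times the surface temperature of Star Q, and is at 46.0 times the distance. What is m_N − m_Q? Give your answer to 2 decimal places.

6.55

L_N/L_Q = (0.250)²(3.00)⁴ = 5.062.
F_N/F_Q = (L_N/L_Q)/(d_N/d_Q)² = 5.062/2116 = 0.002392.
m_N − m_Q = −2.5 log₁₀(0.002392) = 6.55.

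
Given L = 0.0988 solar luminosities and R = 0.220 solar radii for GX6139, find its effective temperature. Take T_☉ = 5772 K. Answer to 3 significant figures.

T/T_☉ = (L/L_☉)^(1/4) / (R/R_☉)^(1/2)
T = 5772 × (0.0988)^(1/4) / √(0.220) = 5772 × 0.5606 / 0.4690 = 6899 K.

6.90×10^3 K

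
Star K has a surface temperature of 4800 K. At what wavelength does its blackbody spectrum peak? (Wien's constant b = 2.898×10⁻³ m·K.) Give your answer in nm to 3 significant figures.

λ_max = b/T = 2.898×10⁻³ / 4800 = 6.04×10^-7 m = 603.8 nm.

604 nm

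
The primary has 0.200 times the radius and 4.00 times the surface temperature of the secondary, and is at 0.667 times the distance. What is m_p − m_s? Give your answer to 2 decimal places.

L_p/L_s = (0.200)²(4.00)⁴ = 10.24.
F_p/F_s = (L_p/L_s)/(d_p/d_s)² = 10.24/0.4449 = 23.02.
m_p − m_s = −2.5 log₁₀(23.02) = -3.41.

-3.41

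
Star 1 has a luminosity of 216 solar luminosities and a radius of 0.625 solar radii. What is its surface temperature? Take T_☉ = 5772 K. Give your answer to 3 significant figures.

2.80×10^4 K

T/T_☉ = (L/L_☉)^(1/4) / (R/R_☉)^(1/2)
T = 5772 × (216)^(1/4) / √(0.625) = 5772 × 3.834 / 0.7906 = 2.799×10^4 K.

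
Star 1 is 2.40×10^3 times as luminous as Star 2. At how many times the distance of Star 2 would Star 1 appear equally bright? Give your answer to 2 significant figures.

Equal flux requires L_1/d_1² = L_2/d_2², so d_1/d_2 = √(L_1/L_2)
= √(2.40×10^3) = 48.99.

49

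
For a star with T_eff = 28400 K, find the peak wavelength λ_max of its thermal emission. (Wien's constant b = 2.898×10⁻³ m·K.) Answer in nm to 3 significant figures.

λ_max = b/T = 2.898×10⁻³ / 28400 = 1.02×10^-7 m = 102.0 nm.

102 nm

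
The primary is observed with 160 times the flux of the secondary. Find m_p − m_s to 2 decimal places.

m_p − m_s = −2.5 log₁₀(F_p/F_s) = −2.5 log₁₀(160) = −2.5 × (2.204) = -5.510.

-5.51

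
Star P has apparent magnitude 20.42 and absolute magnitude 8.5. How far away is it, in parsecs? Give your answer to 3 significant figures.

2.42×10^3 pc

m − M = 5 log₁₀(d/10 pc)
20.42 − (8.5) = 11.92 = 5 log₁₀(d/10)
d = 10 × 10^(11.92/5) = 10 × 10^2.384 = 2421 pc.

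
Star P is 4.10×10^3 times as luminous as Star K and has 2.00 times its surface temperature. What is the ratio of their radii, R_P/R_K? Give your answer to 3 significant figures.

16.0

L ∝ R²T⁴ gives R ∝ √L / T², so
R_P/R_K = √(4.10×10^3) / (2.00)² = 64.03 / 4.000 = 16.01.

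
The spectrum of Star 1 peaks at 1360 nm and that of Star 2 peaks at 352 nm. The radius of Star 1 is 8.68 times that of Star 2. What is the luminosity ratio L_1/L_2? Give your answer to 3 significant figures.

0.338

Wien's law gives T ∝ 1/λ_max, so T_1/T_2 = λ_2/λ_1 = 352/1360 = 0.2588.
Then L ∝ R²T⁴ gives L_1/L_2 = (8.68)² × (0.2588)⁴ = 75.34 × 0.004488 = 0.3381.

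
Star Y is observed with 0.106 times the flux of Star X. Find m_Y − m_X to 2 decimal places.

2.44

m_Y − m_X = −2.5 log₁₀(F_Y/F_X) = −2.5 log₁₀(0.106) = −2.5 × (-0.975) = 2.437.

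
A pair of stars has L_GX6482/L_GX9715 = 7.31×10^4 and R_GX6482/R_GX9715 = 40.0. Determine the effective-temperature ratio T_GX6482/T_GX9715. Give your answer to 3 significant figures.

L ∝ R²T⁴ gives T ∝ (L/R²)^(1/4), so
T_GX6482/T_GX9715 = (7.31×10^4 / 40.0²)^(1/4) = (45.69)^(1/4) = 2.600.

2.60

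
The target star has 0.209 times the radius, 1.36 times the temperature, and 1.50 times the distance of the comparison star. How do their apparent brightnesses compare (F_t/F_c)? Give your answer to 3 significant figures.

L_t/L_c = (R_t/R_c)²(T_t/T_c)⁴ = (0.209)² × (1.36)⁴ = 0.1494.
F_t/F_c = (L_t/L_c)/(d_t/d_c)² = 0.1494 / (1.50)² = 0.06641.

0.0664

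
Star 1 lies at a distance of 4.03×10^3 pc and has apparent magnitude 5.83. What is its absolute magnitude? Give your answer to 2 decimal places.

M = m − 5 log₁₀(d/10 pc) = 5.83 − 5 log₁₀(4.03×10^3/10)
  = 5.83 − 5 × 2.605 = 5.83 − 13.03 = -7.20.

-7.20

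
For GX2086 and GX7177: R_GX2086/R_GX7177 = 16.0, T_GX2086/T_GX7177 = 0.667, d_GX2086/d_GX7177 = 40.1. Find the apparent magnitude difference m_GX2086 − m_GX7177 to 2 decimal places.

3.75

L_GX2086/L_GX7177 = (16.0)²(0.667)⁴ = 50.67.
F_GX2086/F_GX7177 = (L_GX2086/L_GX7177)/(d_GX2086/d_GX7177)² = 50.67/1608 = 0.03151.
m_GX2086 − m_GX7177 = −2.5 log₁₀(0.03151) = 3.75.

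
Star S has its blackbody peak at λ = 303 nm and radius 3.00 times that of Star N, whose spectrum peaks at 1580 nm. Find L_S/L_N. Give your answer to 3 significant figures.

Wien's law gives T ∝ 1/λ_max, so T_S/T_N = λ_N/λ_S = 1580/303 = 5.215.
Then L ∝ R²T⁴ gives L_S/L_N = (3.00)² × (5.215)⁴ = 9.000 × 739.4 = 6654.

6.65×10^3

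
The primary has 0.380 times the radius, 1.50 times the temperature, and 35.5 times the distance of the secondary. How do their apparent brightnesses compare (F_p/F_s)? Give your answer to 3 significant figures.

5.80×10^-4

L_p/L_s = (R_p/R_s)²(T_p/T_s)⁴ = (0.380)² × (1.50)⁴ = 0.7310.
F_p/F_s = (L_p/L_s)/(d_p/d_s)² = 0.7310 / (35.5)² = 5.801×10^-4.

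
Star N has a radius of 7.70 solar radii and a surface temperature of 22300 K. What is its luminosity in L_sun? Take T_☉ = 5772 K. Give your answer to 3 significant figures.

1.32×10^4 L_sun

L/L_☉ = (R/R_☉)² (T/T_☉)⁴ = (7.70)² × (22300/5772)⁴
       = 59.29 × (3.863)⁴ = 59.29 × 222.8 = 1.321×10^4.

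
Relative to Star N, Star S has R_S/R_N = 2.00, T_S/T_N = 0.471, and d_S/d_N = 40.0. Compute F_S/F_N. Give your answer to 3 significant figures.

L_S/L_N = (R_S/R_N)²(T_S/T_N)⁴ = (2.00)² × (0.471)⁴ = 0.1969.
F_S/F_N = (L_S/L_N)/(d_S/d_N)² = 0.1969 / (40.0)² = 1.230×10^-4.

1.23×10^-4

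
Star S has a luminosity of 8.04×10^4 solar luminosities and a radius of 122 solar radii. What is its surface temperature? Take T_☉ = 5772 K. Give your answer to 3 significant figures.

8.80×10^3 K

T/T_☉ = (L/L_☉)^(1/4) / (R/R_☉)^(1/2)
T = 5772 × (8.04×10^4)^(1/4) / √(122) = 5772 × 16.84 / 11.05 = 8800 K.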